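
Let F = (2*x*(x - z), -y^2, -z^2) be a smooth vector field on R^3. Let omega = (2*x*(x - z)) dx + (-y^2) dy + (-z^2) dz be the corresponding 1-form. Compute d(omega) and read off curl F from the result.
d(omega) = (0) dy ∧ dz + (-2*x) dz ∧ dx + (0) dx ∧ dy; curl F = (0, -2*x, 0)

d omega = sum_{i<j} (∂f_j/∂x_i - ∂f_i/∂x_j) dx_i ∧ dx_j. Under the identification (dy ∧ dz, dz ∧ dx, dx ∧ dy) ↔ (e_x, e_y, e_z), the coefficients are exactly the components of curl F. Compute:
  ∂R/∂y - ∂Q/∂z = (0) - (0) = 0
  ∂P/∂z - ∂R/∂x = (-2*x) - (0) = -2*x
  ∂Q/∂x - ∂P/∂y = (0) - (0) = 0.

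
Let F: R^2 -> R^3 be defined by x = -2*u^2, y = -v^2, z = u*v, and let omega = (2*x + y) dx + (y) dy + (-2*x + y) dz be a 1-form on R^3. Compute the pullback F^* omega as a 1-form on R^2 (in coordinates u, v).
F^* omega = (16*u^3 + 4*u^2*v + 4*u*v^2 - v^3) du + (4*u^3 - u*v^2 + 2*v^3) dv

Using F^*(f dg) = (f ∘ F) d(g ∘ F), substitute each coordinate x_i by F_i(u, v) in f_i, and replace dx_i by d F_i = (∂F_i/∂u) du + (∂F_i/∂v) dv.
  For the x component: f_1(F) = -4*u^2 - v^2; d F_1 = (-4*u) du + (0) dv
  For the y component: f_2(F) = -v^2; d F_2 = (0) du + (-2*v) dv
  For the z component: f_3(F) = 4*u^2 - v^2; d F_3 = (v) du + (u) dv
Combining and collecting du, dv coefficients:
  coeff of du: 16*u^3 + 4*u^2*v + 4*u*v^2 - v^3
  coeff of dv: 4*u^3 - u*v^2 + 2*v^3
F^* omega = (16*u^3 + 4*u^2*v + 4*u*v^2 - v^3) du + (4*u^3 - u*v^2 + 2*v^3) dv.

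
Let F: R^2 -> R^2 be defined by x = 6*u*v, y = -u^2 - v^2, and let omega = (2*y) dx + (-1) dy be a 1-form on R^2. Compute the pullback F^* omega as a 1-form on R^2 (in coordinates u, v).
F^* omega = (-12*u^2*v + 2*u - 12*v^3) du + (-12*u^3 - 12*u*v^2 + 2*v) dv

Using F^*(f dg) = (f ∘ F) d(g ∘ F), substitute each coordinate x_i by F_i(u, v) in f_i, and replace dx_i by d F_i = (∂F_i/∂u) du + (∂F_i/∂v) dv.
  For the x component: f_1(F) = -2*u^2 - 2*v^2; d F_1 = (6*v) du + (6*u) dv
  For the y component: f_2(F) = -1; d F_2 = (-2*u) du + (-2*v) dv
Combining and collecting du, dv coefficients:
  coeff of du: -12*u^2*v + 2*u - 12*v^3
  coeff of dv: -12*u^3 - 12*u*v^2 + 2*v
F^* omega = (-12*u^2*v + 2*u - 12*v^3) du + (-12*u^3 - 12*u*v^2 + 2*v) dv.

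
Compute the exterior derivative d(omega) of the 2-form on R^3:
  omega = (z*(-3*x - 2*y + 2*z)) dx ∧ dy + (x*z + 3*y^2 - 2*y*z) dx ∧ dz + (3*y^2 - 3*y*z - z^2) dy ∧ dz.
d(omega) = (-3*x - 8*y + 6*z) dx ∧ dy ∧ dz

For a 2-form omega = sum_{i<j} g_{ij} dx_i ∧ dx_j, the exterior derivative is
  d(omega) = sum_{i<j} d(g_{ij}) ∧ dx_i ∧ dx_j = sum_{i<j, k} (∂g_{ij}/∂x_k) dx_k ∧ dx_i ∧ dx_j.
Expand each term, using dx_k ∧ dx_i ∧ dx_j = sgn(permutation) dx_{(a)} ∧ dx_{(b)} ∧ dx_{(c)} with (a < b < c) sorted:
  d(z*(-3*x - 2*y + 2*z)) includes (∂/∂z)(z*(-3*x - 2*y + 2*z)) dz = (-3*x - 2*y + 4*z) dz, which multiplied by dx ∧ dy gives (-3*x - 2*y + 4*z) dx ∧ dy ∧ dz
  d(x*z + 3*y^2 - 2*y*z) includes (∂/∂y)(x*z + 3*y^2 - 2*y*z) dy = (6*y - 2*z) dy, which multiplied by dx ∧ dz gives (-6*y + 2*z) dx ∧ dy ∧ dz
Collecting like 3-forms: d(omega) = (-3*x - 8*y + 6*z) dx ∧ dy ∧ dz.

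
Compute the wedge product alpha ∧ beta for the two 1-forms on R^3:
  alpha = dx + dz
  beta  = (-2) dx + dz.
alpha ∧ beta = (3) dx ∧ dz

Distribute the wedge, using dx_i ∧ dx_j = -dx_j ∧ dx_i and dx_i ∧ dx_i = 0. For each pair (i, j) with i < j, the coefficient of dx_i ∧ dx_j in alpha ∧ beta is (alpha_i * beta_j - alpha_j * beta_i). Collecting: alpha ∧ beta = (3) dx ∧ dz.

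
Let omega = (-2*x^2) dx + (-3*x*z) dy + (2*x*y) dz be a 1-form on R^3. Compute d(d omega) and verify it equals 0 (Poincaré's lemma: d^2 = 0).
d(d omega) = 0

Step 1: d omega = sum_{i<j} (∂f_j/∂x_i - ∂f_i/∂x_j) dx_i ∧ dx_j:
  coeff of dx ∧ dy: -3*z
  coeff of dx ∧ dz: 2*y
  coeff of dy ∧ dz: 5*x
Step 2: Apply d again to each 2-form coefficient. The only possible 3-form in R^3 is dx ∧ dy ∧ dz, with coefficient
  ∂(coeff of dy∧dz)/∂x - ∂(coeff of dx∧dz)/∂y + ∂(coeff of dx∧dy)/∂z
  = ∂/∂x (5*x) - ∂/∂y (2*y) + ∂/∂z (-3*z).
Each of these terms simplifies to sums of mixed partials that cancel in pairs. The result is 0 (by equality of mixed partials for smooth functions — Schwarz / Clairaut).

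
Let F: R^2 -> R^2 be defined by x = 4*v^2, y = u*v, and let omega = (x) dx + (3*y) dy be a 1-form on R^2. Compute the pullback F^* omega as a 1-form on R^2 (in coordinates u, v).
F^* omega = (3*u*v^2) du + (v*(3*u^2 + 32*v^2)) dv

Using F^*(f dg) = (f ∘ F) d(g ∘ F), substitute each coordinate x_i by F_i(u, v) in f_i, and replace dx_i by d F_i = (∂F_i/∂u) du + (∂F_i/∂v) dv.
  For the x component: f_1(F) = 4*v^2; d F_1 = (0) du + (8*v) dv
  For the y component: f_2(F) = 3*u*v; d F_2 = (v) du + (u) dv
Combining and collecting du, dv coefficients:
  coeff of du: 3*u*v^2
  coeff of dv: v*(3*u^2 + 32*v^2)
F^* omega = (3*u*v^2) du + (v*(3*u^2 + 32*v^2)) dv.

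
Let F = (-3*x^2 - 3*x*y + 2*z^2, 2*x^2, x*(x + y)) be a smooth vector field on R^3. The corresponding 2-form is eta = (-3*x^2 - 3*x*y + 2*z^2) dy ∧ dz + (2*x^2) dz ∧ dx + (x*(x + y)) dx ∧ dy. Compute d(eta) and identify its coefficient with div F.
d(eta) = (-6*x - 3*y) dx ∧ dy ∧ dz; div F = -6*x - 3*y

For a 2-form in R^3 of the form above, applying d gives a 3-form with coefficient ∂P/∂x + ∂Q/∂y + ∂R/∂z:
  ∂P/∂x = -6*x - 3*y
  ∂Q/∂y = 0
  ∂R/∂z = 0
Sum = -6*x - 3*y, which is exactly div F.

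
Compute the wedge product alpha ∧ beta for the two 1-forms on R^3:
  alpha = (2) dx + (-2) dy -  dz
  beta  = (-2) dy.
alpha ∧ beta = (-4) dx ∧ dy + (-2) dy ∧ dz

Distribute the wedge, using dx_i ∧ dx_j = -dx_j ∧ dx_i and dx_i ∧ dx_i = 0. For each pair (i, j) with i < j, the coefficient of dx_i ∧ dx_j in alpha ∧ beta is (alpha_i * beta_j - alpha_j * beta_i). Collecting: alpha ∧ beta = (-4) dx ∧ dy + (-2) dy ∧ dz.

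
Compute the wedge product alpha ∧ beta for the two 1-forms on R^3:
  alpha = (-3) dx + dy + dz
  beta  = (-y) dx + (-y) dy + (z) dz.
alpha ∧ beta = (4*y) dx ∧ dy + (y - 3*z) dx ∧ dz + (y + z) dy ∧ dz

Distribute the wedge, using dx_i ∧ dx_j = -dx_j ∧ dx_i and dx_i ∧ dx_i = 0. For each pair (i, j) with i < j, the coefficient of dx_i ∧ dx_j in alpha ∧ beta is (alpha_i * beta_j - alpha_j * beta_i). Collecting: alpha ∧ beta = (4*y) dx ∧ dy + (y - 3*z) dx ∧ dz + (y + z) dy ∧ dz.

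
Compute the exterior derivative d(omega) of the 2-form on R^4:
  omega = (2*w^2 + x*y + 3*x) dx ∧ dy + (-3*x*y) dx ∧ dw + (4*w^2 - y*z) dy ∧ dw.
d(omega) = (4*w + 3*x) dx ∧ dy ∧ dw + (y) dy ∧ dz ∧ dw

For a 2-form omega = sum_{i<j} g_{ij} dx_i ∧ dx_j, the exterior derivative is
  d(omega) = sum_{i<j} d(g_{ij}) ∧ dx_i ∧ dx_j = sum_{i<j, k} (∂g_{ij}/∂x_k) dx_k ∧ dx_i ∧ dx_j.
Expand each term, using dx_k ∧ dx_i ∧ dx_j = sgn(permutation) dx_{(a)} ∧ dx_{(b)} ∧ dx_{(c)} with (a < b < c) sorted:
  d(2*w^2 + x*y + 3*x) includes (∂/∂w)(2*w^2 + x*y + 3*x) dw = (4*w) dw, which multiplied by dx ∧ dy gives (4*w) dx ∧ dy ∧ dw
  d(-3*x*y) includes (∂/∂y)(-3*x*y) dy = (-3*x) dy, which multiplied by dx ∧ dw gives (3*x) dx ∧ dy ∧ dw
  d(4*w^2 - y*z) includes (∂/∂z)(4*w^2 - y*z) dz = (-y) dz, which multiplied by dy ∧ dw gives (y) dy ∧ dz ∧ dw
Collecting like 3-forms: d(omega) = (4*w + 3*x) dx ∧ dy ∧ dw + (y) dy ∧ dz ∧ dw.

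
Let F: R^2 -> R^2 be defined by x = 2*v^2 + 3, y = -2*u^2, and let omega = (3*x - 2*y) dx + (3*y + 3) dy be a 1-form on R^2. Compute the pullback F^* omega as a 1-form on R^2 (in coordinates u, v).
F^* omega = (24*u^3 - 12*u) du + (4*v*(4*u^2 + 6*v^2 + 9)) dv

Using F^*(f dg) = (f ∘ F) d(g ∘ F), substitute each coordinate x_i by F_i(u, v) in f_i, and replace dx_i by d F_i = (∂F_i/∂u) du + (∂F_i/∂v) dv.
  For the x component: f_1(F) = 4*u^2 + 6*v^2 + 9; d F_1 = (0) du + (4*v) dv
  For the y component: f_2(F) = 3 - 6*u^2; d F_2 = (-4*u) du + (0) dv
Combining and collecting du, dv coefficients:
  coeff of du: 24*u^3 - 12*u
  coeff of dv: 4*v*(4*u^2 + 6*v^2 + 9)
F^* omega = (24*u^3 - 12*u) du + (4*v*(4*u^2 + 6*v^2 + 9)) dv.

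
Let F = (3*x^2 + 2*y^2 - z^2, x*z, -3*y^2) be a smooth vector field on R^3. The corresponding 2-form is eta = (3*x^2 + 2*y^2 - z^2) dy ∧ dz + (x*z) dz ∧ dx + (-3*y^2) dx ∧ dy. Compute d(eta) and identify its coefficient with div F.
d(eta) = (6*x) dx ∧ dy ∧ dz; div F = 6*x

For a 2-form in R^3 of the form above, applying d gives a 3-form with coefficient ∂P/∂x + ∂Q/∂y + ∂R/∂z:
  ∂P/∂x = 6*x
  ∂Q/∂y = 0
  ∂R/∂z = 0
Sum = 6*x, which is exactly div F.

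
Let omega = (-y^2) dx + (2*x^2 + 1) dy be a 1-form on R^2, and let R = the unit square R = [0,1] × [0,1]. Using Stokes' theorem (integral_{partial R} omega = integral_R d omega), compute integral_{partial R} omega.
integral_(partial R) omega = 3

Stokes: integral_partial_R omega = integral_R d omega with d omega = (∂Q/∂x - ∂P/∂y) dx ∧ dy.
  ∂Q/∂x = 4*x
  ∂P/∂y = -2*y
  integrand = ∂Q/∂x - ∂P/∂y = 4*x + 2*y.
Integrating over R: integral_0^1 integral_0^1 (4*x + 2*y) dx dy = 3.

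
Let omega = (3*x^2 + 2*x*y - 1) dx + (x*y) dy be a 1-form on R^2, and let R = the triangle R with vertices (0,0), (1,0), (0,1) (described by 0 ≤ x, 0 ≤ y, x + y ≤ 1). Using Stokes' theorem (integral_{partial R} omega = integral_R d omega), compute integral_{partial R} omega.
integral_(partial R) omega = -1/6

Stokes: integral_partial_R omega = integral_R d omega with d omega = (∂Q/∂x - ∂P/∂y) dx ∧ dy.
  ∂Q/∂x = y
  ∂P/∂y = 2*x
  integrand = ∂Q/∂x - ∂P/∂y = -2*x + y.
Integrating over R: integral_0^1 integral_0^{1-x} (-2*x + y) dy dx = -1/6.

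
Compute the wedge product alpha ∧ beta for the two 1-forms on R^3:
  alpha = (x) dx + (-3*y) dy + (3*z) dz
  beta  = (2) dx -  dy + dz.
alpha ∧ beta = (-x + 6*y) dx ∧ dy + (x - 6*z) dx ∧ dz + (-3*y + 3*z) dy ∧ dz

Distribute the wedge, using dx_i ∧ dx_j = -dx_j ∧ dx_i and dx_i ∧ dx_i = 0. For each pair (i, j) with i < j, the coefficient of dx_i ∧ dx_j in alpha ∧ beta is (alpha_i * beta_j - alpha_j * beta_i). Collecting: alpha ∧ beta = (-x + 6*y) dx ∧ dy + (x - 6*z) dx ∧ dz + (-3*y + 3*z) dy ∧ dz.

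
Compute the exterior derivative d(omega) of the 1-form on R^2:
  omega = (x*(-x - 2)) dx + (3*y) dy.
d(omega) = 0

For a 1-form omega = sum_i f_i dx_i, the exterior derivative is
  d(omega) = sum_{i < j} (∂f_j/∂x_i - ∂f_i/∂x_j) dx_i ∧ dx_j.

Assembling: d(omega) = 0.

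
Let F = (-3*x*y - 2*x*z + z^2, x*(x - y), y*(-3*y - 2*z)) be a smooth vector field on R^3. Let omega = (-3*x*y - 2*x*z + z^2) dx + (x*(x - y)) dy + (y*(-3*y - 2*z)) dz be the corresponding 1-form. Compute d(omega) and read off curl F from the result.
d(omega) = (-6*y - 2*z) dy ∧ dz + (-2*x + 2*z) dz ∧ dx + (5*x - y) dx ∧ dy; curl F = (-6*y - 2*z, -2*x + 2*z, 5*x - y)

d omega = sum_{i<j} (∂f_j/∂x_i - ∂f_i/∂x_j) dx_i ∧ dx_j. Under the identification (dy ∧ dz, dz ∧ dx, dx ∧ dy) ↔ (e_x, e_y, e_z), the coefficients are exactly the components of curl F. Compute:
  ∂R/∂y - ∂Q/∂z = (-6*y - 2*z) - (0) = -6*y - 2*z
  ∂P/∂z - ∂R/∂x = (-2*x + 2*z) - (0) = -2*x + 2*z
  ∂Q/∂x - ∂P/∂y = (2*x - y) - (-3*x) = 5*x - y.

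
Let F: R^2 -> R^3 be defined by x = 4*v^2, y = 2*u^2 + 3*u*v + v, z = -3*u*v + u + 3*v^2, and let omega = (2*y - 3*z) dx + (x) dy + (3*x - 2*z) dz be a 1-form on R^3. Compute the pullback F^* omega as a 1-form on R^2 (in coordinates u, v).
F^* omega = (-2*u*v^2 + 12*u*v - 2*u - 6*v^3 + 6*v^2) du + (14*u^2*v + 6*u^2 + 150*u*v^2 - 36*u*v - 36*v^3 + 20*v^2) dv

Using F^*(f dg) = (f ∘ F) d(g ∘ F), substitute each coordinate x_i by F_i(u, v) in f_i, and replace dx_i by d F_i = (∂F_i/∂u) du + (∂F_i/∂v) dv.
  For the x component: f_1(F) = 4*u^2 + 15*u*v - 3*u - 9*v^2 + 2*v; d F_1 = (0) du + (8*v) dv
  For the y component: f_2(F) = 4*v^2; d F_2 = (4*u + 3*v) du + (3*u + 1) dv
  For the z component: f_3(F) = 6*u*v - 2*u + 6*v^2; d F_3 = (1 - 3*v) du + (-3*u + 6*v) dv
Combining and collecting du, dv coefficients:
  coeff of du: -2*u*v^2 + 12*u*v - 2*u - 6*v^3 + 6*v^2
  coeff of dv: 14*u^2*v + 6*u^2 + 150*u*v^2 - 36*u*v - 36*v^3 + 20*v^2
F^* omega = (-2*u*v^2 + 12*u*v - 2*u - 6*v^3 + 6*v^2) du + (14*u^2*v + 6*u^2 + 150*u*v^2 - 36*u*v - 36*v^3 + 20*v^2) dv.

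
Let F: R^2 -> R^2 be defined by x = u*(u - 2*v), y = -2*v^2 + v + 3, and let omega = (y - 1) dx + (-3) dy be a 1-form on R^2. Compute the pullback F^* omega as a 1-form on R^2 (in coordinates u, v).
F^* omega = (-4*u*v^2 + 2*u*v + 4*u + 4*v^3 - 2*v^2 - 4*v) du + (4*u*v^2 - 2*u*v - 4*u + 12*v - 3) dv

Using F^*(f dg) = (f ∘ F) d(g ∘ F), substitute each coordinate x_i by F_i(u, v) in f_i, and replace dx_i by d F_i = (∂F_i/∂u) du + (∂F_i/∂v) dv.
  For the x component: f_1(F) = -2*v^2 + v + 2; d F_1 = (2*u - 2*v) du + (-2*u) dv
  For the y component: f_2(F) = -3; d F_2 = (0) du + (1 - 4*v) dv
Combining and collecting du, dv coefficients:
  coeff of du: -4*u*v^2 + 2*u*v + 4*u + 4*v^3 - 2*v^2 - 4*v
  coeff of dv: 4*u*v^2 - 2*u*v - 4*u + 12*v - 3
F^* omega = (-4*u*v^2 + 2*u*v + 4*u + 4*v^3 - 2*v^2 - 4*v) du + (4*u*v^2 - 2*u*v - 4*u + 12*v - 3) dv.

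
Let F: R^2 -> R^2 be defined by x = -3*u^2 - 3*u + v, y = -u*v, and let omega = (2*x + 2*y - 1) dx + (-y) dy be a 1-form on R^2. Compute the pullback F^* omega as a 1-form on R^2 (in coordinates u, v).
F^* omega = (36*u^3 + 12*u^2*v + 54*u^2 - u*v^2 - 6*u*v + 24*u - 6*v + 3) du + (-u^2*v - 6*u^2 - 2*u*v - 6*u + 2*v - 1) dv

Using F^*(f dg) = (f ∘ F) d(g ∘ F), substitute each coordinate x_i by F_i(u, v) in f_i, and replace dx_i by d F_i = (∂F_i/∂u) du + (∂F_i/∂v) dv.
  For the x component: f_1(F) = -6*u^2 - 2*u*v - 6*u + 2*v - 1; d F_1 = (-6*u - 3) du + (1) dv
  For the y component: f_2(F) = u*v; d F_2 = (-v) du + (-u) dv
Combining and collecting du, dv coefficients:
  coeff of du: 36*u^3 + 12*u^2*v + 54*u^2 - u*v^2 - 6*u*v + 24*u - 6*v + 3
  coeff of dv: -u^2*v - 6*u^2 - 2*u*v - 6*u + 2*v - 1
F^* omega = (36*u^3 + 12*u^2*v + 54*u^2 - u*v^2 - 6*u*v + 24*u - 6*v + 3) du + (-u^2*v - 6*u^2 - 2*u*v - 6*u + 2*v - 1) dv.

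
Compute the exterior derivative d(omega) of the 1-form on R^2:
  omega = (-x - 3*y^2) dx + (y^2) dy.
d(omega) = (6*y) dx ∧ dy

For a 1-form omega = sum_i f_i dx_i, the exterior derivative is
  d(omega) = sum_{i < j} (∂f_j/∂x_i - ∂f_i/∂x_j) dx_i ∧ dx_j.
  coefficient of dx ∧ dy: ∂f_2/∂x - ∂f_1/∂y = ∂(y^2)/∂x - ∂(-x - 3*y^2)/∂y = 6*y
Assembling: d(omega) = (6*y) dx ∧ dy.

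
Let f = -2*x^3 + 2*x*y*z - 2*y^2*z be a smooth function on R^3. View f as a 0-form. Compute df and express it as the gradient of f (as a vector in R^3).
df = (-6*x^2 + 2*y*z) dx + (2*z*(x - 2*y)) dy + (2*y*(x - y)) dz; grad f = (-6*x^2 + 2*y*z, 2*z*(x - 2*y), 2*y*(x - y))

For a 0-form f, d f = (∂f/∂x) dx + (∂f/∂y) dy + (∂f/∂z) dz. The components of the vector representation are exactly the entries of grad f in Cartesian coordinates:
  ∂f/∂x = -6*x^2 + 2*y*z
  ∂f/∂y = 2*z*(x - 2*y)
  ∂f/∂z = 2*y*(x - y).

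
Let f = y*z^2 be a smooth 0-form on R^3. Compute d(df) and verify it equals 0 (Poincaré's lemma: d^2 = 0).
d(df) = 0

Step 1: df = sum_i (∂f/∂x_i) dx_i = (0) dx + (z^2) dy + (2*y*z) dz.
Step 2: Apply d again. Using the 1-form formula, the coefficient of dx ∧ dy in d(df) is ∂^2 f/∂x ∂y - ∂^2 f/∂y ∂x = (0) - (0) = 0 (equality of mixed partials for smooth f).
Similarly for dx ∧ dz and dy ∧ dz — all coefficients vanish. So d(df) = 0.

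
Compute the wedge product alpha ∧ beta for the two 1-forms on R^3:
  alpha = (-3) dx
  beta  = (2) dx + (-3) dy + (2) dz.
alpha ∧ beta = (9) dx ∧ dy + (-6) dx ∧ dz

Distribute the wedge, using dx_i ∧ dx_j = -dx_j ∧ dx_i and dx_i ∧ dx_i = 0. For each pair (i, j) with i < j, the coefficient of dx_i ∧ dx_j in alpha ∧ beta is (alpha_i * beta_j - alpha_j * beta_i). Collecting: alpha ∧ beta = (9) dx ∧ dy + (-6) dx ∧ dz.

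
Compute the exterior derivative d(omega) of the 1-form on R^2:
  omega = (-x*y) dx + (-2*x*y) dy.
d(omega) = (x - 2*y) dx ∧ dy

For a 1-form omega = sum_i f_i dx_i, the exterior derivative is
  d(omega) = sum_{i < j} (∂f_j/∂x_i - ∂f_i/∂x_j) dx_i ∧ dx_j.
  coefficient of dx ∧ dy: ∂f_2/∂x - ∂f_1/∂y = ∂(-2*x*y)/∂x - ∂(-x*y)/∂y = x - 2*y
Assembling: d(omega) = (x - 2*y) dx ∧ dy.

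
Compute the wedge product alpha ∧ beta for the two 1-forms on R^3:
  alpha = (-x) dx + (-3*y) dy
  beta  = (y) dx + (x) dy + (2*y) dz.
alpha ∧ beta = (-x^2 + 3*y^2) dx ∧ dy + (-2*x*y) dx ∧ dz + (-6*y^2) dy ∧ dz

Distribute the wedge, using dx_i ∧ dx_j = -dx_j ∧ dx_i and dx_i ∧ dx_i = 0. For each pair (i, j) with i < j, the coefficient of dx_i ∧ dx_j in alpha ∧ beta is (alpha_i * beta_j - alpha_j * beta_i). Collecting: alpha ∧ beta = (-x^2 + 3*y^2) dx ∧ dy + (-2*x*y) dx ∧ dz + (-6*y^2) dy ∧ dz.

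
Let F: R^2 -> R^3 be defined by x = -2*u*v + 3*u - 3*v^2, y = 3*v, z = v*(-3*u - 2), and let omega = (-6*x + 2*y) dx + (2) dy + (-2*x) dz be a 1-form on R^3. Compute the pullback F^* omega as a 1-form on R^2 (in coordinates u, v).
F^* omega = (-36*u*v^2 + 90*u*v - 54*u - 54*v^3 + 42*v^2 + 18*v) du + (-36*u^2*v + 54*u^2 - 126*u*v^2 + 88*u*v + 12*u - 108*v^3 - 48*v^2 + 6) dv

Using F^*(f dg) = (f ∘ F) d(g ∘ F), substitute each coordinate x_i by F_i(u, v) in f_i, and replace dx_i by d F_i = (∂F_i/∂u) du + (∂F_i/∂v) dv.
  For the x component: f_1(F) = 12*u*v - 18*u + 18*v^2 + 6*v; d F_1 = (3 - 2*v) du + (-2*u - 6*v) dv
  For the y component: f_2(F) = 2; d F_2 = (0) du + (3) dv
  For the z component: f_3(F) = 4*u*v - 6*u + 6*v^2; d F_3 = (-3*v) du + (-3*u - 2) dv
Combining and collecting du, dv coefficients:
  coeff of du: -36*u*v^2 + 90*u*v - 54*u - 54*v^3 + 42*v^2 + 18*v
  coeff of dv: -36*u^2*v + 54*u^2 - 126*u*v^2 + 88*u*v + 12*u - 108*v^3 - 48*v^2 + 6
F^* omega = (-36*u*v^2 + 90*u*v - 54*u - 54*v^3 + 42*v^2 + 18*v) du + (-36*u^2*v + 54*u^2 - 126*u*v^2 + 88*u*v + 12*u - 108*v^3 - 48*v^2 + 6) dv.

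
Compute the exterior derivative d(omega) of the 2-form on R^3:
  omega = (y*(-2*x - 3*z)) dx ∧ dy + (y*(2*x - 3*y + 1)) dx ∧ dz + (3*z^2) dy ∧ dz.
d(omega) = (-2*x + 3*y - 1) dx ∧ dy ∧ dz

For a 2-form omega = sum_{i<j} g_{ij} dx_i ∧ dx_j, the exterior derivative is
  d(omega) = sum_{i<j} d(g_{ij}) ∧ dx_i ∧ dx_j = sum_{i<j, k} (∂g_{ij}/∂x_k) dx_k ∧ dx_i ∧ dx_j.
Expand each term, using dx_k ∧ dx_i ∧ dx_j = sgn(permutation) dx_{(a)} ∧ dx_{(b)} ∧ dx_{(c)} with (a < b < c) sorted:
  d(y*(-2*x - 3*z)) includes (∂/∂z)(y*(-2*x - 3*z)) dz = (-3*y) dz, which multiplied by dx ∧ dy gives (-3*y) dx ∧ dy ∧ dz
  d(y*(2*x - 3*y + 1)) includes (∂/∂y)(y*(2*x - 3*y + 1)) dy = (2*x - 6*y + 1) dy, which multiplied by dx ∧ dz gives (-2*x + 6*y - 1) dx ∧ dy ∧ dz
Collecting like 3-forms: d(omega) = (-2*x + 3*y - 1) dx ∧ dy ∧ dz.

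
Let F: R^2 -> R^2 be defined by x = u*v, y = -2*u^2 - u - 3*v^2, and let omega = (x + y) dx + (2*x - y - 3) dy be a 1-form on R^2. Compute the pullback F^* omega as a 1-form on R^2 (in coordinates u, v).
F^* omega = (-8*u^3 - 10*u^2*v - 6*u^2 - 11*u*v^2 - 3*u*v + 11*u - 3*v^3 - 3*v^2 + 3) du + (-2*u^3 - 11*u^2*v - u^2 - 15*u*v^2 - 6*u*v - 18*v^3 + 18*v) dv

Using F^*(f dg) = (f ∘ F) d(g ∘ F), substitute each coordinate x_i by F_i(u, v) in f_i, and replace dx_i by d F_i = (∂F_i/∂u) du + (∂F_i/∂v) dv.
  For the x component: f_1(F) = -2*u^2 + u*v - u - 3*v^2; d F_1 = (v) du + (u) dv
  For the y component: f_2(F) = 2*u^2 + 2*u*v + u + 3*v^2 - 3; d F_2 = (-4*u - 1) du + (-6*v) dv
Combining and collecting du, dv coefficients:
  coeff of du: -8*u^3 - 10*u^2*v - 6*u^2 - 11*u*v^2 - 3*u*v + 11*u - 3*v^3 - 3*v^2 + 3
  coeff of dv: -2*u^3 - 11*u^2*v - u^2 - 15*u*v^2 - 6*u*v - 18*v^3 + 18*v
F^* omega = (-8*u^3 - 10*u^2*v - 6*u^2 - 11*u*v^2 - 3*u*v + 11*u - 3*v^3 - 3*v^2 + 3) du + (-2*u^3 - 11*u^2*v - u^2 - 15*u*v^2 - 6*u*v - 18*v^3 + 18*v) dv.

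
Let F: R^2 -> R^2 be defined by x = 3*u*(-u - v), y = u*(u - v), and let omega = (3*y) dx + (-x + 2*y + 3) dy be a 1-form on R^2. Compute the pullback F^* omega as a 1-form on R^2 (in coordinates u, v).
F^* omega = (-8*u^3 + 6*u^2*v + 8*u*v^2 + 6*u - 3*v) du + (u*(-14*u^2 + 8*u*v - 3)) dv

Using F^*(f dg) = (f ∘ F) d(g ∘ F), substitute each coordinate x_i by F_i(u, v) in f_i, and replace dx_i by d F_i = (∂F_i/∂u) du + (∂F_i/∂v) dv.
  For the x component: f_1(F) = 3*u*(u - v); d F_1 = (-6*u - 3*v) du + (-3*u) dv
  For the y component: f_2(F) = 5*u^2 + u*v + 3; d F_2 = (2*u - v) du + (-u) dv
Combining and collecting du, dv coefficients:
  coeff of du: -8*u^3 + 6*u^2*v + 8*u*v^2 + 6*u - 3*v
  coeff of dv: u*(-14*u^2 + 8*u*v - 3)
F^* omega = (-8*u^3 + 6*u^2*v + 8*u*v^2 + 6*u - 3*v) du + (u*(-14*u^2 + 8*u*v - 3)) dv.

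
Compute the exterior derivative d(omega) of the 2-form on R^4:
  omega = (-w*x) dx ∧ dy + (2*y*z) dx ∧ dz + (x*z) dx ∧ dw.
d(omega) = (-x) dx ∧ dy ∧ dw + (-2*z) dx ∧ dy ∧ dz + (-x) dx ∧ dz ∧ dw

For a 2-form omega = sum_{i<j} g_{ij} dx_i ∧ dx_j, the exterior derivative is
  d(omega) = sum_{i<j} d(g_{ij}) ∧ dx_i ∧ dx_j = sum_{i<j, k} (∂g_{ij}/∂x_k) dx_k ∧ dx_i ∧ dx_j.
Expand each term, using dx_k ∧ dx_i ∧ dx_j = sgn(permutation) dx_{(a)} ∧ dx_{(b)} ∧ dx_{(c)} with (a < b < c) sorted:
  d(-w*x) includes (∂/∂w)(-w*x) dw = (-x) dw, which multiplied by dx ∧ dy gives (-x) dx ∧ dy ∧ dw
  d(2*y*z) includes (∂/∂y)(2*y*z) dy = (2*z) dy, which multiplied by dx ∧ dz gives (-2*z) dx ∧ dy ∧ dz
  d(x*z) includes (∂/∂z)(x*z) dz = (x) dz, which multiplied by dx ∧ dw gives (-x) dx ∧ dz ∧ dw
Collecting like 3-forms: d(omega) = (-x) dx ∧ dy ∧ dw + (-2*z) dx ∧ dy ∧ dz + (-x) dx ∧ dz ∧ dw.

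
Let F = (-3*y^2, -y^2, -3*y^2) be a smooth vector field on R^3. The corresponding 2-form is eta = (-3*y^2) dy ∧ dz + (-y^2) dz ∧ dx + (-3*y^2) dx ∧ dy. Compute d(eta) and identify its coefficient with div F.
d(eta) = (-2*y) dx ∧ dy ∧ dz; div F = -2*y

For a 2-form in R^3 of the form above, applying d gives a 3-form with coefficient ∂P/∂x + ∂Q/∂y + ∂R/∂z:
  ∂P/∂x = 0
  ∂Q/∂y = -2*y
  ∂R/∂z = 0
Sum = -2*y, which is exactly div F.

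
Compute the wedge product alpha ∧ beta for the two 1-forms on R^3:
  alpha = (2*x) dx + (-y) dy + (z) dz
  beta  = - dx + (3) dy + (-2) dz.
alpha ∧ beta = (6*x - y) dx ∧ dy + (-4*x + z) dx ∧ dz + (2*y - 3*z) dy ∧ dz

Distribute the wedge, using dx_i ∧ dx_j = -dx_j ∧ dx_i and dx_i ∧ dx_i = 0. For each pair (i, j) with i < j, the coefficient of dx_i ∧ dx_j in alpha ∧ beta is (alpha_i * beta_j - alpha_j * beta_i). Collecting: alpha ∧ beta = (6*x - y) dx ∧ dy + (-4*x + z) dx ∧ dz + (2*y - 3*z) dy ∧ dz.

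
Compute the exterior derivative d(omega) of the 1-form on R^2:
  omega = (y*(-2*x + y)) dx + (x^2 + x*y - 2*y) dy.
d(omega) = (4*x - y) dx ∧ dy

For a 1-form omega = sum_i f_i dx_i, the exterior derivative is
  d(omega) = sum_{i < j} (∂f_j/∂x_i - ∂f_i/∂x_j) dx_i ∧ dx_j.
  coefficient of dx ∧ dy: ∂f_2/∂x - ∂f_1/∂y = ∂(x^2 + x*y - 2*y)/∂x - ∂(y*(-2*x + y))/∂y = 4*x - y
Assembling: d(omega) = (4*x - y) dx ∧ dy.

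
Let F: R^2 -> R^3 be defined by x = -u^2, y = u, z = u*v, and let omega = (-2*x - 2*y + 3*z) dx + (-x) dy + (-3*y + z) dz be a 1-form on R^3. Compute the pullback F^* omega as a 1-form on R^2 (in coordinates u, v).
F^* omega = (u*(-4*u^2 - 6*u*v + 5*u + v^2 - 3*v)) du + (u^2*(v - 3)) dv

Using F^*(f dg) = (f ∘ F) d(g ∘ F), substitute each coordinate x_i by F_i(u, v) in f_i, and replace dx_i by d F_i = (∂F_i/∂u) du + (∂F_i/∂v) dv.
  For the x component: f_1(F) = u*(2*u + 3*v - 2); d F_1 = (-2*u) du + (0) dv
  For the y component: f_2(F) = u^2; d F_2 = (1) du + (0) dv
  For the z component: f_3(F) = u*(v - 3); d F_3 = (v) du + (u) dv
Combining and collecting du, dv coefficients:
  coeff of du: u*(-4*u^2 - 6*u*v + 5*u + v^2 - 3*v)
  coeff of dv: u^2*(v - 3)
F^* omega = (u*(-4*u^2 - 6*u*v + 5*u + v^2 - 3*v)) du + (u^2*(v - 3)) dv.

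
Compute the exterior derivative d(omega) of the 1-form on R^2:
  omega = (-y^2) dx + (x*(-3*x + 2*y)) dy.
d(omega) = (-6*x + 4*y) dx ∧ dy

For a 1-form omega = sum_i f_i dx_i, the exterior derivative is
  d(omega) = sum_{i < j} (∂f_j/∂x_i - ∂f_i/∂x_j) dx_i ∧ dx_j.
  coefficient of dx ∧ dy: ∂f_2/∂x - ∂f_1/∂y = ∂(x*(-3*x + 2*y))/∂x - ∂(-y^2)/∂y = -6*x + 4*y
Assembling: d(omega) = (-6*x + 4*y) dx ∧ dy.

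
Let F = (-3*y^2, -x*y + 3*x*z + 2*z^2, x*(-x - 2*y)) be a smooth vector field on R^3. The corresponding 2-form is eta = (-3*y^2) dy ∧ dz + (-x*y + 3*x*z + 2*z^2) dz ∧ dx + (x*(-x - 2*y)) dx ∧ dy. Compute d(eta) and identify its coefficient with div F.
d(eta) = (-x) dx ∧ dy ∧ dz; div F = -x

For a 2-form in R^3 of the form above, applying d gives a 3-form with coefficient ∂P/∂x + ∂Q/∂y + ∂R/∂z:
  ∂P/∂x = 0
  ∂Q/∂y = -x
  ∂R/∂z = 0
Sum = -x, which is exactly div F.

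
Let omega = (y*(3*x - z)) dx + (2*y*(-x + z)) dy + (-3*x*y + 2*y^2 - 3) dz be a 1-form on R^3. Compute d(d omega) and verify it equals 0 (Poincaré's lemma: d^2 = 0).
d(d omega) = 0

Step 1: d omega = sum_{i<j} (∂f_j/∂x_i - ∂f_i/∂x_j) dx_i ∧ dx_j:
  coeff of dx ∧ dy: -3*x - 2*y + z
  coeff of dx ∧ dz: -2*y
  coeff of dy ∧ dz: -3*x + 2*y
Step 2: Apply d again to each 2-form coefficient. The only possible 3-form in R^3 is dx ∧ dy ∧ dz, with coefficient
  ∂(coeff of dy∧dz)/∂x - ∂(coeff of dx∧dz)/∂y + ∂(coeff of dx∧dy)/∂z
  = ∂/∂x (-3*x + 2*y) - ∂/∂y (-2*y) + ∂/∂z (-3*x - 2*y + z).
Each of these terms simplifies to sums of mixed partials that cancel in pairs. The result is 0 (by equality of mixed partials for smooth functions — Schwarz / Clairaut).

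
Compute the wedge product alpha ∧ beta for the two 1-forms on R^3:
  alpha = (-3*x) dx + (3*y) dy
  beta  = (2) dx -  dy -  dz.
alpha ∧ beta = (3*x - 6*y) dx ∧ dy + (3*x) dx ∧ dz + (-3*y) dy ∧ dz

Distribute the wedge, using dx_i ∧ dx_j = -dx_j ∧ dx_i and dx_i ∧ dx_i = 0. For each pair (i, j) with i < j, the coefficient of dx_i ∧ dx_j in alpha ∧ beta is (alpha_i * beta_j - alpha_j * beta_i). Collecting: alpha ∧ beta = (3*x - 6*y) dx ∧ dy + (3*x) dx ∧ dz + (-3*y) dy ∧ dz.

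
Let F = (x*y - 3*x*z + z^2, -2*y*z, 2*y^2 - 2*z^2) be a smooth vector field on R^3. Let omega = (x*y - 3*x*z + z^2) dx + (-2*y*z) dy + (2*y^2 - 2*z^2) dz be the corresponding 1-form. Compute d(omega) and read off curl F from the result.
d(omega) = (6*y) dy ∧ dz + (-3*x + 2*z) dz ∧ dx + (-x) dx ∧ dy; curl F = (6*y, -3*x + 2*z, -x)

d omega = sum_{i<j} (∂f_j/∂x_i - ∂f_i/∂x_j) dx_i ∧ dx_j. Under the identification (dy ∧ dz, dz ∧ dx, dx ∧ dy) ↔ (e_x, e_y, e_z), the coefficients are exactly the components of curl F. Compute:
  ∂R/∂y - ∂Q/∂z = (4*y) - (-2*y) = 6*y
  ∂P/∂z - ∂R/∂x = (-3*x + 2*z) - (0) = -3*x + 2*z
  ∂Q/∂x - ∂P/∂y = (0) - (x) = -x.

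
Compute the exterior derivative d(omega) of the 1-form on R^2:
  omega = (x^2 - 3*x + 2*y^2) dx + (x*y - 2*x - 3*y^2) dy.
d(omega) = (-3*y - 2) dx ∧ dy

For a 1-form omega = sum_i f_i dx_i, the exterior derivative is
  d(omega) = sum_{i < j} (∂f_j/∂x_i - ∂f_i/∂x_j) dx_i ∧ dx_j.
  coefficient of dx ∧ dy: ∂f_2/∂x - ∂f_1/∂y = ∂(x*y - 2*x - 3*y^2)/∂x - ∂(x^2 - 3*x + 2*y^2)/∂y = -3*y - 2
Assembling: d(omega) = (-3*y - 2) dx ∧ dy.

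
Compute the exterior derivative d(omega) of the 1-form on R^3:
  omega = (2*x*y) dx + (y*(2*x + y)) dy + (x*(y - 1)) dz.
d(omega) = (-2*x + 2*y) dx ∧ dy + (y - 1) dx ∧ dz + (x) dy ∧ dz

For a 1-form omega = sum_i f_i dx_i, the exterior derivative is
  d(omega) = sum_{i < j} (∂f_j/∂x_i - ∂f_i/∂x_j) dx_i ∧ dx_j.
  coefficient of dx ∧ dy: ∂f_2/∂x - ∂f_1/∂y = ∂(y*(2*x + y))/∂x - ∂(2*x*y)/∂y = -2*x + 2*y
  coefficient of dx ∧ dz: ∂f_3/∂x - ∂f_1/∂z = ∂(x*(y - 1))/∂x - ∂(2*x*y)/∂z = y - 1
  coefficient of dy ∧ dz: ∂f_3/∂y - ∂f_2/∂z = ∂(x*(y - 1))/∂y - ∂(y*(2*x + y))/∂z = x
Assembling: d(omega) = (-2*x + 2*y) dx ∧ dy + (y - 1) dx ∧ dz + (x) dy ∧ dz.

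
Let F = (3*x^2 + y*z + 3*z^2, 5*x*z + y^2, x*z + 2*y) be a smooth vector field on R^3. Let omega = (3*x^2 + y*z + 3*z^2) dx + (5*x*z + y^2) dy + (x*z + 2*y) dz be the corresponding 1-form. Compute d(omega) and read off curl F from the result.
d(omega) = (2 - 5*x) dy ∧ dz + (y + 5*z) dz ∧ dx + (4*z) dx ∧ dy; curl F = (2 - 5*x, y + 5*z, 4*z)

d omega = sum_{i<j} (∂f_j/∂x_i - ∂f_i/∂x_j) dx_i ∧ dx_j. Under the identification (dy ∧ dz, dz ∧ dx, dx ∧ dy) ↔ (e_x, e_y, e_z), the coefficients are exactly the components of curl F. Compute:
  ∂R/∂y - ∂Q/∂z = (2) - (5*x) = 2 - 5*x
  ∂P/∂z - ∂R/∂x = (y + 6*z) - (z) = y + 5*z
  ∂Q/∂x - ∂P/∂y = (5*z) - (z) = 4*z.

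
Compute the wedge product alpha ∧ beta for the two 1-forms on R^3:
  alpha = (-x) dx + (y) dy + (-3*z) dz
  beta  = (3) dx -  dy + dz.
alpha ∧ beta = (x - 3*y) dx ∧ dy + (-x + 9*z) dx ∧ dz + (y - 3*z) dy ∧ dz

Distribute the wedge, using dx_i ∧ dx_j = -dx_j ∧ dx_i and dx_i ∧ dx_i = 0. For each pair (i, j) with i < j, the coefficient of dx_i ∧ dx_j in alpha ∧ beta is (alpha_i * beta_j - alpha_j * beta_i). Collecting: alpha ∧ beta = (x - 3*y) dx ∧ dy + (-x + 9*z) dx ∧ dz + (y - 3*z) dy ∧ dz.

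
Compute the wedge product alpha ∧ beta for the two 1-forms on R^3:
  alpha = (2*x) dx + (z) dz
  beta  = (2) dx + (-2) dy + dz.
alpha ∧ beta = (-4*x) dx ∧ dy + (2*x - 2*z) dx ∧ dz + (2*z) dy ∧ dz

Distribute the wedge, using dx_i ∧ dx_j = -dx_j ∧ dx_i and dx_i ∧ dx_i = 0. For each pair (i, j) with i < j, the coefficient of dx_i ∧ dx_j in alpha ∧ beta is (alpha_i * beta_j - alpha_j * beta_i). Collecting: alpha ∧ beta = (-4*x) dx ∧ dy + (2*x - 2*z) dx ∧ dz + (2*z) dy ∧ dz.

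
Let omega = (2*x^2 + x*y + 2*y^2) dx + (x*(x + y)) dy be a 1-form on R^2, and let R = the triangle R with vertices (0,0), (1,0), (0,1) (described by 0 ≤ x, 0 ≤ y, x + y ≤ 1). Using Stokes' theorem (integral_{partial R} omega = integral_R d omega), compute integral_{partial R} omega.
integral_(partial R) omega = -1/3

Stokes: integral_partial_R omega = integral_R d omega with d omega = (∂Q/∂x - ∂P/∂y) dx ∧ dy.
  ∂Q/∂x = 2*x + y
  ∂P/∂y = x + 4*y
  integrand = ∂Q/∂x - ∂P/∂y = x - 3*y.
Integrating over R: integral_0^1 integral_0^{1-x} (x - 3*y) dy dx = -1/3.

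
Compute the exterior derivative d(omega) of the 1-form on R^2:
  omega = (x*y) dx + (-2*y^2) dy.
d(omega) = (-x) dx ∧ dy

For a 1-form omega = sum_i f_i dx_i, the exterior derivative is
  d(omega) = sum_{i < j} (∂f_j/∂x_i - ∂f_i/∂x_j) dx_i ∧ dx_j.
  coefficient of dx ∧ dy: ∂f_2/∂x - ∂f_1/∂y = ∂(-2*y^2)/∂x - ∂(x*y)/∂y = -x
Assembling: d(omega) = (-x) dx ∧ dy.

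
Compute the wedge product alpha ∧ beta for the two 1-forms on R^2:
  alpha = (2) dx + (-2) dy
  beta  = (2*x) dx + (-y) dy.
alpha ∧ beta = (4*x - 2*y) dx ∧ dy

Distribute the wedge, using dx_i ∧ dx_j = -dx_j ∧ dx_i and dx_i ∧ dx_i = 0. For each pair (i, j) with i < j, the coefficient of dx_i ∧ dx_j in alpha ∧ beta is (alpha_i * beta_j - alpha_j * beta_i). Collecting: alpha ∧ beta = (4*x - 2*y) dx ∧ dy.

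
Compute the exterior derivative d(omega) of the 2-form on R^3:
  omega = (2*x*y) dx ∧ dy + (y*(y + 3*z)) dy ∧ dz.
d(omega) = 0

For a 2-form omega = sum_{i<j} g_{ij} dx_i ∧ dx_j, the exterior derivative is
  d(omega) = sum_{i<j} d(g_{ij}) ∧ dx_i ∧ dx_j = sum_{i<j, k} (∂g_{ij}/∂x_k) dx_k ∧ dx_i ∧ dx_j.
Expand each term, using dx_k ∧ dx_i ∧ dx_j = sgn(permutation) dx_{(a)} ∧ dx_{(b)} ∧ dx_{(c)} with (a < b < c) sorted:

Collecting like 3-forms: d(omega) = 0.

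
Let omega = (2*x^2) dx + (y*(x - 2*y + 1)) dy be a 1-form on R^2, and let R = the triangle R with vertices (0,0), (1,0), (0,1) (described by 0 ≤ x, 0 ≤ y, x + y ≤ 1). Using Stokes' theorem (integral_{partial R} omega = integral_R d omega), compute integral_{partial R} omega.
integral_(partial R) omega = 1/6

Stokes: integral_partial_R omega = integral_R d omega with d omega = (∂Q/∂x - ∂P/∂y) dx ∧ dy.
  ∂Q/∂x = y
  ∂P/∂y = 0
  integrand = ∂Q/∂x - ∂P/∂y = y.
Integrating over R: integral_0^1 integral_0^{1-x} (y) dy dx = 1/6.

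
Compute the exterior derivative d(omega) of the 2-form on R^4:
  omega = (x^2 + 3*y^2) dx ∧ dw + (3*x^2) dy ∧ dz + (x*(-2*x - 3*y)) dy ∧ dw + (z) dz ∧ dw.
d(omega) = (-4*x - 9*y) dx ∧ dy ∧ dw + (6*x) dx ∧ dy ∧ dz

For a 2-form omega = sum_{i<j} g_{ij} dx_i ∧ dx_j, the exterior derivative is
  d(omega) = sum_{i<j} d(g_{ij}) ∧ dx_i ∧ dx_j = sum_{i<j, k} (∂g_{ij}/∂x_k) dx_k ∧ dx_i ∧ dx_j.
Expand each term, using dx_k ∧ dx_i ∧ dx_j = sgn(permutation) dx_{(a)} ∧ dx_{(b)} ∧ dx_{(c)} with (a < b < c) sorted:
  d(x^2 + 3*y^2) includes (∂/∂y)(x^2 + 3*y^2) dy = (6*y) dy, which multiplied by dx ∧ dw gives (-6*y) dx ∧ dy ∧ dw
  d(3*x^2) includes (∂/∂x)(3*x^2) dx = (6*x) dx, which multiplied by dy ∧ dz gives (6*x) dx ∧ dy ∧ dz
  d(x*(-2*x - 3*y)) includes (∂/∂x)(x*(-2*x - 3*y)) dx = (-4*x - 3*y) dx, which multiplied by dy ∧ dw gives (-4*x - 3*y) dx ∧ dy ∧ dw
Collecting like 3-forms: d(omega) = (-4*x - 9*y) dx ∧ dy ∧ dw + (6*x) dx ∧ dy ∧ dz.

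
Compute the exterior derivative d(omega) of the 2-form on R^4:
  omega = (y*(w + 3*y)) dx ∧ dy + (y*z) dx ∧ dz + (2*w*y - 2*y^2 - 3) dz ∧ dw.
d(omega) = (y) dx ∧ dy ∧ dw + (-z) dx ∧ dy ∧ dz + (2*w - 4*y) dy ∧ dz ∧ dw

For a 2-form omega = sum_{i<j} g_{ij} dx_i ∧ dx_j, the exterior derivative is
  d(omega) = sum_{i<j} d(g_{ij}) ∧ dx_i ∧ dx_j = sum_{i<j, k} (∂g_{ij}/∂x_k) dx_k ∧ dx_i ∧ dx_j.
Expand each term, using dx_k ∧ dx_i ∧ dx_j = sgn(permutation) dx_{(a)} ∧ dx_{(b)} ∧ dx_{(c)} with (a < b < c) sorted:
  d(y*(w + 3*y)) includes (∂/∂w)(y*(w + 3*y)) dw = (y) dw, which multiplied by dx ∧ dy gives (y) dx ∧ dy ∧ dw
  d(y*z) includes (∂/∂y)(y*z) dy = (z) dy, which multiplied by dx ∧ dz gives (-z) dx ∧ dy ∧ dz
  d(2*w*y - 2*y^2 - 3) includes (∂/∂y)(2*w*y - 2*y^2 - 3) dy = (2*w - 4*y) dy, which multiplied by dz ∧ dw gives (2*w - 4*y) dy ∧ dz ∧ dw
Collecting like 3-forms: d(omega) = (y) dx ∧ dy ∧ dw + (-z) dx ∧ dy ∧ dz + (2*w - 4*y) dy ∧ dz ∧ dw.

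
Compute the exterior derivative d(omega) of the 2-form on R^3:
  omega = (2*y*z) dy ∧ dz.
d(omega) = 0

For a 2-form omega = sum_{i<j} g_{ij} dx_i ∧ dx_j, the exterior derivative is
  d(omega) = sum_{i<j} d(g_{ij}) ∧ dx_i ∧ dx_j = sum_{i<j, k} (∂g_{ij}/∂x_k) dx_k ∧ dx_i ∧ dx_j.
Expand each term, using dx_k ∧ dx_i ∧ dx_j = sgn(permutation) dx_{(a)} ∧ dx_{(b)} ∧ dx_{(c)} with (a < b < c) sorted:

Collecting like 3-forms: d(omega) = 0.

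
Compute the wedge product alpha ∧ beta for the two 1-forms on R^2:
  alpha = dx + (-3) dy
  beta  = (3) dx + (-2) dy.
alpha ∧ beta = (7) dx ∧ dy

Distribute the wedge, using dx_i ∧ dx_j = -dx_j ∧ dx_i and dx_i ∧ dx_i = 0. For each pair (i, j) with i < j, the coefficient of dx_i ∧ dx_j in alpha ∧ beta is (alpha_i * beta_j - alpha_j * beta_i). Collecting: alpha ∧ beta = (7) dx ∧ dy.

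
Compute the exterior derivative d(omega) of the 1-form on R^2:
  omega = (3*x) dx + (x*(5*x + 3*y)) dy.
d(omega) = (10*x + 3*y) dx ∧ dy

For a 1-form omega = sum_i f_i dx_i, the exterior derivative is
  d(omega) = sum_{i < j} (∂f_j/∂x_i - ∂f_i/∂x_j) dx_i ∧ dx_j.
  coefficient of dx ∧ dy: ∂f_2/∂x - ∂f_1/∂y = ∂(x*(5*x + 3*y))/∂x - ∂(3*x)/∂y = 10*x + 3*y
Assembling: d(omega) = (10*x + 3*y) dx ∧ dy.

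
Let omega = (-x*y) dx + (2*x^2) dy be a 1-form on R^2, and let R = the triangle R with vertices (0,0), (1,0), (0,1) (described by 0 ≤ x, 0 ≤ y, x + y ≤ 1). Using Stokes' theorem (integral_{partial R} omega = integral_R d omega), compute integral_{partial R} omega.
integral_(partial R) omega = 5/6

Stokes: integral_partial_R omega = integral_R d omega with d omega = (∂Q/∂x - ∂P/∂y) dx ∧ dy.
  ∂Q/∂x = 4*x
  ∂P/∂y = -x
  integrand = ∂Q/∂x - ∂P/∂y = 5*x.
Integrating over R: integral_0^1 integral_0^{1-x} (5*x) dy dx = 5/6.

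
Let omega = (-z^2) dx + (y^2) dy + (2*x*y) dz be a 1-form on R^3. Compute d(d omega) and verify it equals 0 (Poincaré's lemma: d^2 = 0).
d(d omega) = 0

Step 1: d omega = sum_{i<j} (∂f_j/∂x_i - ∂f_i/∂x_j) dx_i ∧ dx_j:
  coeff of dx ∧ dy: 0
  coeff of dx ∧ dz: 2*y + 2*z
  coeff of dy ∧ dz: 2*x
Step 2: Apply d again to each 2-form coefficient. The only possible 3-form in R^3 is dx ∧ dy ∧ dz, with coefficient
  ∂(coeff of dy∧dz)/∂x - ∂(coeff of dx∧dz)/∂y + ∂(coeff of dx∧dy)/∂z
  = ∂/∂x (2*x) - ∂/∂y (2*y + 2*z) + ∂/∂z (0).
Each of these terms simplifies to sums of mixed partials that cancel in pairs. The result is 0 (by equality of mixed partials for smooth functions — Schwarz / Clairaut).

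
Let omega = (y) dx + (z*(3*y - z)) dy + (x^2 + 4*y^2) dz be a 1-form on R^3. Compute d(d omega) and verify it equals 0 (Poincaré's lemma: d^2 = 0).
d(d omega) = 0

Step 1: d omega = sum_{i<j} (∂f_j/∂x_i - ∂f_i/∂x_j) dx_i ∧ dx_j:
  coeff of dx ∧ dy: -1
  coeff of dx ∧ dz: 2*x
  coeff of dy ∧ dz: 5*y + 2*z
Step 2: Apply d again to each 2-form coefficient. The only possible 3-form in R^3 is dx ∧ dy ∧ dz, with coefficient
  ∂(coeff of dy∧dz)/∂x - ∂(coeff of dx∧dz)/∂y + ∂(coeff of dx∧dy)/∂z
  = ∂/∂x (5*y + 2*z) - ∂/∂y (2*x) + ∂/∂z (-1).
Each of these terms simplifies to sums of mixed partials that cancel in pairs. The result is 0 (by equality of mixed partials for smooth functions — Schwarz / Clairaut).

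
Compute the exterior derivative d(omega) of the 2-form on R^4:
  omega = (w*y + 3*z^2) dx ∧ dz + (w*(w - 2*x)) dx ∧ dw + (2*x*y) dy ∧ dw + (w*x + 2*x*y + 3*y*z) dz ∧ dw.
d(omega) = (-w) dx ∧ dy ∧ dz + (w + 3*y) dx ∧ dz ∧ dw + (2*y) dx ∧ dy ∧ dw + (2*x + 3*z) dy ∧ dz ∧ dw

For a 2-form omega = sum_{i<j} g_{ij} dx_i ∧ dx_j, the exterior derivative is
  d(omega) = sum_{i<j} d(g_{ij}) ∧ dx_i ∧ dx_j = sum_{i<j, k} (∂g_{ij}/∂x_k) dx_k ∧ dx_i ∧ dx_j.
Expand each term, using dx_k ∧ dx_i ∧ dx_j = sgn(permutation) dx_{(a)} ∧ dx_{(b)} ∧ dx_{(c)} with (a < b < c) sorted:
  d(w*y + 3*z^2) includes (∂/∂y)(w*y + 3*z^2) dy = (w) dy, which multiplied by dx ∧ dz gives (-w) dx ∧ dy ∧ dz
  d(w*y + 3*z^2) includes (∂/∂w)(w*y + 3*z^2) dw = (y) dw, which multiplied by dx ∧ dz gives (y) dx ∧ dz ∧ dw
  d(2*x*y) includes (∂/∂x)(2*x*y) dx = (2*y) dx, which multiplied by dy ∧ dw gives (2*y) dx ∧ dy ∧ dw
  d(w*x + 2*x*y + 3*y*z) includes (∂/∂x)(w*x + 2*x*y + 3*y*z) dx = (w + 2*y) dx, which multiplied by dz ∧ dw gives (w + 2*y) dx ∧ dz ∧ dw
  d(w*x + 2*x*y + 3*y*z) includes (∂/∂y)(w*x + 2*x*y + 3*y*z) dy = (2*x + 3*z) dy, which multiplied by dz ∧ dw gives (2*x + 3*z) dy ∧ dz ∧ dw
Collecting like 3-forms: d(omega) = (-w) dx ∧ dy ∧ dz + (w + 3*y) dx ∧ dz ∧ dw + (2*y) dx ∧ dy ∧ dw + (2*x + 3*z) dy ∧ dz ∧ dw.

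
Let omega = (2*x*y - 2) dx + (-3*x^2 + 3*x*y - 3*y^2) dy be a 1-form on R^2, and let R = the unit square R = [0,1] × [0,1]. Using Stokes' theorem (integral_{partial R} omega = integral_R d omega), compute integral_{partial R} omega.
integral_(partial R) omega = -5/2

Stokes: integral_partial_R omega = integral_R d omega with d omega = (∂Q/∂x - ∂P/∂y) dx ∧ dy.
  ∂Q/∂x = -6*x + 3*y
  ∂P/∂y = 2*x
  integrand = ∂Q/∂x - ∂P/∂y = -8*x + 3*y.
Integrating over R: integral_0^1 integral_0^1 (-8*x + 3*y) dx dy = -5/2.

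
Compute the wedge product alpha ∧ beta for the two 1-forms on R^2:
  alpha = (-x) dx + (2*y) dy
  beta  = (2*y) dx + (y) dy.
alpha ∧ beta = (-y*(x + 4*y)) dx ∧ dy

Distribute the wedge, using dx_i ∧ dx_j = -dx_j ∧ dx_i and dx_i ∧ dx_i = 0. For each pair (i, j) with i < j, the coefficient of dx_i ∧ dx_j in alpha ∧ beta is (alpha_i * beta_j - alpha_j * beta_i). Collecting: alpha ∧ beta = (-y*(x + 4*y)) dx ∧ dy.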